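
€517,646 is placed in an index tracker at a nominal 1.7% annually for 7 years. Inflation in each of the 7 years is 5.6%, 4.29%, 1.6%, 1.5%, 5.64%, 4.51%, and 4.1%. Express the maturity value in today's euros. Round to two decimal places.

€446,247.94

Nominal value at maturity: €517,646 × (1 + 1.7%)^7 ≈ €582,478.01.
Price-level factor over 7 years: 1.056 × 1.0429 × 1.016 × 1.015 × 1.0564 × 1.0451 × 1.041 ≈ 1.3052788639.
The maturity value deflated by that factor is the answer in today's purchasing power.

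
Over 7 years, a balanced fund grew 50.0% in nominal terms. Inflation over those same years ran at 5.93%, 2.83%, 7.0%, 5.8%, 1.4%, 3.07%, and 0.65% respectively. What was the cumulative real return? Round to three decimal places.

15.638%

Cumulative inflation factor: 1.0593 × 1.0283 × 1.070 × 1.058 × 1.014 × 1.0307 × 1.0065 ≈ 1.29716.
Nominal growth factor: 1.50000. Real growth factor = 1.50000 / 1.29716 ≈ 1.15638.
Total real return ≈ 15.6376%.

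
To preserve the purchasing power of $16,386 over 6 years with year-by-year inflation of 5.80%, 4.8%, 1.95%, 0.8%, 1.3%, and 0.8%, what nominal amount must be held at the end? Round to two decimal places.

$19,065.04

Cumulative price-level factor: 1.0580 × 1.048 × 1.0195 × 1.008 × 1.013 × 1.008 ≈ 1.1634954521.
Multiplying $16,386 by the price-level factor gives the future nominal sum.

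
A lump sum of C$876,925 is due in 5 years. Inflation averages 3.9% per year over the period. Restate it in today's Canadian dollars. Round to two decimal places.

Price-level factor over 5 years: (1 + 3.9%)^5 ≈ 1.2108148474.
Purchasing power today: C$876,925 divided by that factor.

C$724,243.68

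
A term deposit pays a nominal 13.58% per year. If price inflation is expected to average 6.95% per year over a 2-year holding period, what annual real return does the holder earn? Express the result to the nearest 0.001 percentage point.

With constant rates the annual real return is the same each year: (1+13.58%)/(1+6.95%) − 1 = 0.06199.

6.199%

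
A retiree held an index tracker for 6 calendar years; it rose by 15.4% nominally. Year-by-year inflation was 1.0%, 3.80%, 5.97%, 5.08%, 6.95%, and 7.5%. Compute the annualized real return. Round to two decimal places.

-2.49%

Cumulative inflation factor: 1.010 × 1.0380 × 1.0597 × 1.0508 × 1.0695 × 1.075 ≈ 1.34218.
Nominal growth factor: 1.15400. Real growth factor = 1.15400 / 1.34218 ≈ 0.85979.
Annualized: 0.85979^(1/6) − 1 ≈ -0.02486.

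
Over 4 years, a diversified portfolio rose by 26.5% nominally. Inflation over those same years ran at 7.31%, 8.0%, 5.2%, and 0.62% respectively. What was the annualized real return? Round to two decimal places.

Cumulative inflation factor: 1.0731 × 1.080 × 1.052 × 1.0062 ≈ 1.22677.
Nominal growth factor: 1.26500. Real growth factor = 1.26500 / 1.22677 ≈ 1.03116.
Annualized: 1.03116^(1/4) − 1 ≈ 0.00770.

0.77%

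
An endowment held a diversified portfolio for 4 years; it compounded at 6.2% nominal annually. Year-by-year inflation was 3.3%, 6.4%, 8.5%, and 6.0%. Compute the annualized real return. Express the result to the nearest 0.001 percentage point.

Cumulative inflation factor: 1.033 × 1.064 × 1.085 × 1.060 ≈ 1.26409.
Nominal growth factor: 1.27203. Real growth factor = 1.27203 / 1.26409 ≈ 1.00628.
Annualized: 1.00628^(1/4) − 1 ≈ 0.00157.

0.157%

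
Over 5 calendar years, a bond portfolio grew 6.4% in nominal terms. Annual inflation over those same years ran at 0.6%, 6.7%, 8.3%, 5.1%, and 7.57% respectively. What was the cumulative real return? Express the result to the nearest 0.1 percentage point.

-19.0%

Cumulative inflation factor: 1.006 × 1.067 × 1.083 × 1.051 × 1.0757 ≈ 1.31427.
Nominal growth factor: 1.06400. Real growth factor = 1.06400 / 1.31427 ≈ 0.80957.
Total real return ≈ -19.0425%.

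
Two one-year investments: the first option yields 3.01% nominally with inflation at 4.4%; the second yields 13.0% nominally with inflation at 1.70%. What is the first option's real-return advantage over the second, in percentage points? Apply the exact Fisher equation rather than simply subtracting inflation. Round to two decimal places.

-12.44

The first option real return: 1.0301/1.044 − 1 = -1.331%.
The second real return: 1.130/1.0170 − 1 = 11.111%.
Difference: -1.331 − 11.111 = -12.442 pp.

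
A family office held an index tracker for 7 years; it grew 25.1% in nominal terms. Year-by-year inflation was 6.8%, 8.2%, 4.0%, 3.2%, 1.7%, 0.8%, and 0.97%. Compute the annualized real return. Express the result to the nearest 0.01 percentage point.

-0.37%

Cumulative inflation factor: 1.068 × 1.082 × 1.040 × 1.032 × 1.017 × 1.008 × 1.0097 ≈ 1.28376.
Nominal growth factor: 1.25100. Real growth factor = 1.25100 / 1.28376 ≈ 0.97448.
Annualized: 0.97448^(1/7) − 1 ≈ -0.00369.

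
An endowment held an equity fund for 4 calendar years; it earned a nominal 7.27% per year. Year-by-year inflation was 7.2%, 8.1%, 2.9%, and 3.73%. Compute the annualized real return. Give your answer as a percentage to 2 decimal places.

Cumulative inflation factor: 1.072 × 1.081 × 1.029 × 1.0373 ≈ 1.23692.
Nominal growth factor: 1.32408. Real growth factor = 1.32408 / 1.23692 ≈ 1.07047.
Annualized: 1.07047^(1/4) − 1 ≈ 0.01717.

1.72%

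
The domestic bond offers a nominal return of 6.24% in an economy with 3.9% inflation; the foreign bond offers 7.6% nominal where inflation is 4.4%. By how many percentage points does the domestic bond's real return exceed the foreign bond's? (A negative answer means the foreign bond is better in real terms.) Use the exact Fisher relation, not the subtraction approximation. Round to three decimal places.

The domestic bond real return: 1.0624/1.039 − 1 = 2.2522%.
The foreign bond real return: 1.076/1.044 − 1 = 3.0651%.
Difference: 2.2522 − 3.0651 = -0.8129 pp.

-0.813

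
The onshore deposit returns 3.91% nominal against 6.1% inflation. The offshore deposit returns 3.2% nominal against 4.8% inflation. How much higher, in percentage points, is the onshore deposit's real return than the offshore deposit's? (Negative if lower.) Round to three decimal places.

-0.537

The onshore deposit real return: 1.0391/1.061 − 1 = -2.0641%.
The offshore deposit real return: 1.032/1.048 − 1 = -1.5267%.
Difference: -2.0641 − (-1.5267) = -0.5374 pp.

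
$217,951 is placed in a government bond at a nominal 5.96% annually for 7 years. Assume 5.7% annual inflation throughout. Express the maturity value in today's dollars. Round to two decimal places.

Nominal value at maturity: $217,951 × (1 + 5.96%)^7 ≈ $326,853.03.
Price-level factor over 7 years: (1 + 5.7%)^7 ≈ 1.4740930926.
Dividing the nominal maturity value by the price-level factor gives the value in today's money.

$221,731.61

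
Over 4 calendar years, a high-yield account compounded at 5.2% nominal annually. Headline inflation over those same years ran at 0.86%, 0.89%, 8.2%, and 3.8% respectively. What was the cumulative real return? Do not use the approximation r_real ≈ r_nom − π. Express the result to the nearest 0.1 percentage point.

7.2%

Cumulative inflation factor: 1.0086 × 1.0089 × 1.082 × 1.038 ≈ 1.14286.
Nominal growth factor: 1.22479. Real growth factor = 1.22479 / 1.14286 ≈ 1.07170.
Total real return ≈ 7.1695%.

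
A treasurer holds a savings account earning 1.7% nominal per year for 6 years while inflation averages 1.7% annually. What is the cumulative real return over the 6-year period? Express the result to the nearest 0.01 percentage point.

0.00%

The annual real rate is (1+1.7%)/(1+1.7%) − 1 = 0.0000%.
Compounded over 6 years: (1 + 0.000000)^6 − 1 ≈ 0.00000.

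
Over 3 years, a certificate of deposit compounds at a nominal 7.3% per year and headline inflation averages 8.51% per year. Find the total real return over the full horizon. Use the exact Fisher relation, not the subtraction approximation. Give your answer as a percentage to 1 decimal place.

The annual real rate is (1+7.3%)/(1+8.51%) − 1 = -1.1151%.
Compounded over 3 years: (1 + -0.011151)^3 − 1 ≈ -0.03308.

-3.3%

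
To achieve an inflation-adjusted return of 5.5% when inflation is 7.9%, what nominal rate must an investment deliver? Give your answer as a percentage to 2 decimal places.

By the Fisher equation, 1 + r_nom = (1 + 5.5%)(1 + 7.9%) = 1.055 × 1.079 = 1.138345.
So r_nom = 13.8345%.

13.83%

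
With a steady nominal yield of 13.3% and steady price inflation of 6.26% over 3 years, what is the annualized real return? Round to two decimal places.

With constant rates the annual real return is the same each year: (1+13.3%)/(1+6.26%) − 1 = 0.06625.

6.63%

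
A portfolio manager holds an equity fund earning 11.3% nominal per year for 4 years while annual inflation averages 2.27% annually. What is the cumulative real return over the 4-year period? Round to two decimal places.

40.28%

The annual real rate is (1+11.3%)/(1+2.27%) − 1 = 8.8296%.
Compounded over 4 years: (1 + 0.088296)^4 − 1 ≈ 0.40277.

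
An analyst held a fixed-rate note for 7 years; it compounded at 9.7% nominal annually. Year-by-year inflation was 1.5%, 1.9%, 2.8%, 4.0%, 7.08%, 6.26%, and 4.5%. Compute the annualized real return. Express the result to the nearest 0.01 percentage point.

5.49%

Cumulative inflation factor: 1.015 × 1.019 × 1.028 × 1.040 × 1.0708 × 1.0626 × 1.045 ≈ 1.31480.
Nominal growth factor: 1.91182. Real growth factor = 1.91182 / 1.31480 ≈ 1.45407.
Annualized: 1.45407^(1/7) − 1 ≈ 0.05494.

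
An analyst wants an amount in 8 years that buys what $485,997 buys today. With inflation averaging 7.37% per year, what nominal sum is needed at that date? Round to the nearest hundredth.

Cumulative price-level factor: (1+7.37%)^8 ≈ 1.7662965672.
The nominal amount required is $485,997 scaled up by that factor.

$858,414.83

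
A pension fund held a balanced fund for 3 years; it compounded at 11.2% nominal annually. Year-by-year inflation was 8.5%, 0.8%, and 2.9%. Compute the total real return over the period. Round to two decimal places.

22.18%

Cumulative inflation factor: 1.085 × 1.008 × 1.029 ≈ 1.12540.
Nominal growth factor: 1.37504. Real growth factor = 1.37504 / 1.12540 ≈ 1.22182.
Total real return ≈ 22.1824%.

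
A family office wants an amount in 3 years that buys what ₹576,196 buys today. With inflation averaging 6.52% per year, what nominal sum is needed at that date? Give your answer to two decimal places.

Cumulative price-level factor: (1+6.52%)^3 ≈ 1.2086302878.
Multiplying ₹576,196 by the price-level factor gives the future nominal sum.

₹696,407.94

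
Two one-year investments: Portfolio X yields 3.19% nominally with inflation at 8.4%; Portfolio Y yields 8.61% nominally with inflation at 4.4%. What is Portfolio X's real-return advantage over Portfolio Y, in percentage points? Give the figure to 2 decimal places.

-8.84

Portfolio X real return: 1.0319/1.084 − 1 = -4.806%.
Portfolio Y real return: 1.0861/1.044 − 1 = 4.033%.
Difference: -4.806 − 4.033 = -8.839 pp.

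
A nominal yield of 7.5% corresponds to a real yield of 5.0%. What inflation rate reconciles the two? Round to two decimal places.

2.38%

From (1+r_nom) = (1+r_real)(1+π), we get 1+π = (1 + 7.5%)/(1 + 5.0%) = 1.075/1.050 ≈ 1.02381.
So π ≈ 2.3810%.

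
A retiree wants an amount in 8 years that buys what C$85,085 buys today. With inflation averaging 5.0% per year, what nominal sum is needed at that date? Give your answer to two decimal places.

Cumulative price-level factor: (1+5.0%)^8 ≈ 1.4774554438.
Multiplying C$85,085 by the price-level factor gives the future nominal sum.

C$125,709.30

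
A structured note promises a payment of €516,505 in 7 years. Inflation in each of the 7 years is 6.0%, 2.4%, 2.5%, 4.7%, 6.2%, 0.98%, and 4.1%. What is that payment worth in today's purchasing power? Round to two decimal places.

Price-level factor over 7 years: 1.060 × 1.024 × 1.025 × 1.047 × 1.062 × 1.0098 × 1.041 ≈ 1.3004300053.
Purchasing power today: €516,505 divided by that factor.

€397,180.16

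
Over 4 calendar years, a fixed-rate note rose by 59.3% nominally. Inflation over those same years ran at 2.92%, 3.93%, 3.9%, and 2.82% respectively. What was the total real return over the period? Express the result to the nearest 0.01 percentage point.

Cumulative inflation factor: 1.0292 × 1.0393 × 1.039 × 1.0282 ≈ 1.14270.
Nominal growth factor: 1.59300. Real growth factor = 1.59300 / 1.14270 ≈ 1.39406.
Total real return ≈ 39.4061%.

39.41%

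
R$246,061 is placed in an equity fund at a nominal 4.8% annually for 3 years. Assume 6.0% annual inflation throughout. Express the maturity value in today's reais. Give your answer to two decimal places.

R$237,798.46

Nominal value at maturity: R$246,061 × (1 + 4.8%)^3 ≈ R$283,221.77.
Price-level factor over 3 years: (1 + 6.0%)^3 = 1.191016.
Dividing the nominal maturity value by the price-level factor gives the value in today's money.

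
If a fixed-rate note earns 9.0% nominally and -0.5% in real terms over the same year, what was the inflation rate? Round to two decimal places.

9.55%

From (1+r_nom) = (1+r_real)(1+π), we get 1+π = (1 + 9.0%)/(1 − 0.5%) = 1.090/0.995 ≈ 1.09548.
So π ≈ 9.5477%.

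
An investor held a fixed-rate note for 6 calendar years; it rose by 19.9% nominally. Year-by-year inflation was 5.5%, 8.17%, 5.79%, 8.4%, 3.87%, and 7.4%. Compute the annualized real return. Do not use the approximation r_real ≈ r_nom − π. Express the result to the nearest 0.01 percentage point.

-3.23%

Cumulative inflation factor: 1.055 × 1.0817 × 1.0579 × 1.084 × 1.0387 × 1.074 ≈ 1.45992.
Nominal growth factor: 1.19900. Real growth factor = 1.19900 / 1.45992 ≈ 0.82128.
Annualized: 0.82128^(1/6) − 1 ≈ -0.03228.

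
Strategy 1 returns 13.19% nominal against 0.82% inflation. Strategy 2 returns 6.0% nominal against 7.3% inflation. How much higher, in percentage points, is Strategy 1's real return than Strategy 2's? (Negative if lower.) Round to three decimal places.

Strategy 1 real return: 1.1319/1.0082 − 1 = 12.2694%.
Strategy 2 real return: 1.060/1.073 − 1 = -1.2116%.
Difference: 12.2694 − (-1.2116) = 13.4810 pp.

13.481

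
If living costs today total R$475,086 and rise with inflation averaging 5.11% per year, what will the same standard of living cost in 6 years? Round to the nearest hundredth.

R$640,673.04

Cumulative price-level factor: (1+5.11%)^6 ≈ 1.3485411912.
The nominal amount required is R$475,086 scaled up by that factor.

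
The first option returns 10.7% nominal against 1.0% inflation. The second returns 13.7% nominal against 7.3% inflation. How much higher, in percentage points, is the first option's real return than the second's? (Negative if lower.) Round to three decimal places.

3.639

The first option real return: 1.107/1.010 − 1 = 9.6040%.
The second real return: 1.137/1.073 − 1 = 5.9646%.
Difference: 9.6040 − 5.9646 = 3.6394 pp.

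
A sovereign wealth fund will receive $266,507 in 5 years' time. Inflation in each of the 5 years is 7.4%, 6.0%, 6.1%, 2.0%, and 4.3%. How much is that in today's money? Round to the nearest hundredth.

$207,395.16

Price-level factor over 5 years: 1.074 × 1.060 × 1.061 × 1.020 × 1.043 ≈ 1.2850203659.
Purchasing power today: $266,507 divided by that factor.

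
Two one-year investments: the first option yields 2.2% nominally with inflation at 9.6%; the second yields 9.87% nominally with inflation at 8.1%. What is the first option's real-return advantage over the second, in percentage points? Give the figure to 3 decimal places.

-8.389

The first option real return: 1.022/1.096 − 1 = -6.7518%.
The second real return: 1.0987/1.081 − 1 = 1.6374%.
Difference: -6.7518 − 1.6374 = -8.3892 pp.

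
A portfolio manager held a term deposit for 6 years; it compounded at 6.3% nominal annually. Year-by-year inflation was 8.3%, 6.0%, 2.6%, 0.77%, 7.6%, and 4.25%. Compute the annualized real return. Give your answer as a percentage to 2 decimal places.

1.35%

Cumulative inflation factor: 1.083 × 1.060 × 1.026 × 1.0077 × 1.076 × 1.0425 ≈ 1.33138.
Nominal growth factor: 1.44278. Real growth factor = 1.44278 / 1.33138 ≈ 1.08367.
Annualized: 1.08367^(1/6) − 1 ≈ 0.01348.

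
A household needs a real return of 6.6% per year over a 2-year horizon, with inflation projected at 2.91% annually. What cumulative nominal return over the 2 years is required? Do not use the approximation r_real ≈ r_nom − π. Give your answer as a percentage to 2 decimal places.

Required annual nominal rate: (1+6.6%)(1+2.91%) − 1 = 9.70206%.
Cumulative over 2 years: (1 + 0.0970206)^2 − 1 ≈ 0.20345.

20.35%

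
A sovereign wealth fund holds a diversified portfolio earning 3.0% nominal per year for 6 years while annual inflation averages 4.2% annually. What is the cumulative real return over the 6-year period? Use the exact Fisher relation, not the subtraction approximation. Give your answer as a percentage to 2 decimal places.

-6.71%

The annual real rate is (1+3.0%)/(1+4.2%) − 1 = -1.1516%.
Compounded over 6 years: (1 + -0.011516)^6 − 1 ≈ -0.06714.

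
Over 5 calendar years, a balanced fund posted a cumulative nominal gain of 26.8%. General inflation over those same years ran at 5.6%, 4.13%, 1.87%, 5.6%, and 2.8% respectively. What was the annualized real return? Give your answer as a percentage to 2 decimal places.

Cumulative inflation factor: 1.056 × 1.0413 × 1.0187 × 1.056 × 1.028 ≈ 1.21603.
Nominal growth factor: 1.26800. Real growth factor = 1.26800 / 1.21603 ≈ 1.04274.
Annualized: 1.04274^(1/5) − 1 ≈ 0.00841.

0.84%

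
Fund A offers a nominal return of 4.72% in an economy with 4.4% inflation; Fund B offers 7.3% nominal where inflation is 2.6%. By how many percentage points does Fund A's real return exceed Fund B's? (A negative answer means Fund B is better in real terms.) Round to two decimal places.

Fund A real return: 1.0472/1.044 − 1 = 0.307%.
Fund B real return: 1.073/1.026 − 1 = 4.581%.
Difference: 0.307 − 4.581 = -4.274 pp.

-4.27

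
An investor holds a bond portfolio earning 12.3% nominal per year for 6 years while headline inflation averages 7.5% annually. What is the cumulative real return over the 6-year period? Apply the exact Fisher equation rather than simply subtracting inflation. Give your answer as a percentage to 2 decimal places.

The annual real rate is (1+12.3%)/(1+7.5%) − 1 = 4.4651%.
Compounded over 6 years: (1 + 0.044651)^6 − 1 ≈ 0.29965.

29.97%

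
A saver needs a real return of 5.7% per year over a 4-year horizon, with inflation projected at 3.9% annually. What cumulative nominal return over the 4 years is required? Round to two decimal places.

Required annual nominal rate: (1+5.7%)(1+3.9%) − 1 = 9.8223%.
Cumulative over 4 years: (1 + 0.098223)^4 − 1 ≈ 0.45466.

45.47%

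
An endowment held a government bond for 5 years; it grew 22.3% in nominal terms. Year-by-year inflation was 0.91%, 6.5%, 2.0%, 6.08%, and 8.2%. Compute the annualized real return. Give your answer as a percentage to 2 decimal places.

-0.57%

Cumulative inflation factor: 1.0091 × 1.065 × 1.020 × 1.0608 × 1.082 ≈ 1.25819.
Nominal growth factor: 1.22300. Real growth factor = 1.22300 / 1.25819 ≈ 0.97203.
Annualized: 0.97203^(1/5) − 1 ≈ -0.00566.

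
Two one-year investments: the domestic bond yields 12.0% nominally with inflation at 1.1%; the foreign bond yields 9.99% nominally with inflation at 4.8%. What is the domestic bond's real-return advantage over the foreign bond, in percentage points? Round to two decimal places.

The domestic bond real return: 1.120/1.011 − 1 = 10.781%.
The foreign bond real return: 1.0999/1.048 − 1 = 4.952%.
Difference: 10.781 − 4.952 = 5.829 pp.

5.83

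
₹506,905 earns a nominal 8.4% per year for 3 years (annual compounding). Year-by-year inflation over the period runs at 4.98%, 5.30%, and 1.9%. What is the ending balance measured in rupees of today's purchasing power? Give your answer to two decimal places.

Nominal value at maturity: ₹506,905 × (1 + 8.4%)^3 ≈ ₹645,675.67.
Price-level factor over 3 years: 1.0498 × 1.0530 × 1.019 = 1.1264427486.
Dividing the nominal maturity value by the price-level factor gives the value in today's money.

₹573,198.83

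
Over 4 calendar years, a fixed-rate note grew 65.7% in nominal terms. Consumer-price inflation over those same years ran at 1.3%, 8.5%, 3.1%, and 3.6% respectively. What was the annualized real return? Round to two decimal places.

Cumulative inflation factor: 1.013 × 1.085 × 1.031 × 1.036 ≈ 1.17397.
Nominal growth factor: 1.65700. Real growth factor = 1.65700 / 1.17397 ≈ 1.41145.
Annualized: 1.41145^(1/4) − 1 ≈ 0.08997.

9.00%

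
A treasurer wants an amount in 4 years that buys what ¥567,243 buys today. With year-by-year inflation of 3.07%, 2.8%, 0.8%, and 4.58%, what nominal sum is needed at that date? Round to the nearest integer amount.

Cumulative price-level factor: 1.0307 × 1.028 × 1.008 × 1.0458 ≈ 1.1169521291.
The nominal amount required is ¥567,243 scaled up by that factor.

¥633,583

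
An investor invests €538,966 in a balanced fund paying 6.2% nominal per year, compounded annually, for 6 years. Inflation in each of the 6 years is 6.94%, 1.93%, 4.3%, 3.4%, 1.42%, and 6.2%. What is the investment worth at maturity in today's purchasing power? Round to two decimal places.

€610,679.44

Nominal value at maturity: €538,966 × (1 + 6.2%)^6 ≈ €773,229.60.
Price-level factor over 6 years: 1.0694 × 1.0193 × 1.043 × 1.034 × 1.0142 × 1.062 ≈ 1.2661791976.
The maturity value deflated by that factor is the answer in today's purchasing power.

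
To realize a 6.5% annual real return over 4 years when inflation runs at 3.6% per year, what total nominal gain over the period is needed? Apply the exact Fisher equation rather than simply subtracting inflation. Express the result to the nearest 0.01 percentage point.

48.20%

Required annual nominal rate: (1+6.5%)(1+3.6%) − 1 = 10.334%.
Cumulative over 4 years: (1 + 0.10334)^4 − 1 ≈ 0.48196.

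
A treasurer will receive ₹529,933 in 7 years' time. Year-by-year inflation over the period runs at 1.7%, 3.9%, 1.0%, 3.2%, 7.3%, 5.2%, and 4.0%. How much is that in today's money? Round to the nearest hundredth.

Price-level factor over 7 years: 1.017 × 1.039 × 1.010 × 1.032 × 1.073 × 1.052 × 1.040 ≈ 1.2929638203.
Purchasing power today: ₹529,933 divided by that factor.

₹409,859.11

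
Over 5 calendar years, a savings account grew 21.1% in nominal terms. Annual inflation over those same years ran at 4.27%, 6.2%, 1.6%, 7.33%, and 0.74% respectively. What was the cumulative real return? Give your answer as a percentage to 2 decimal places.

Cumulative inflation factor: 1.0427 × 1.062 × 1.016 × 1.0733 × 1.0074 ≈ 1.21647.
Nominal growth factor: 1.21100. Real growth factor = 1.21100 / 1.21647 ≈ 0.99551.
Total real return ≈ -0.4495%.

-0.45%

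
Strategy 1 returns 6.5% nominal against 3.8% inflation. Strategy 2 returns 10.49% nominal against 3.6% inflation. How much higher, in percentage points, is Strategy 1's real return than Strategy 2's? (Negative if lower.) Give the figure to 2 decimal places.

-4.05

Strategy 1 real return: 1.065/1.038 − 1 = 2.601%.
Strategy 2 real return: 1.1049/1.036 − 1 = 6.651%.
Difference: 2.601 − 6.651 = -4.050 pp.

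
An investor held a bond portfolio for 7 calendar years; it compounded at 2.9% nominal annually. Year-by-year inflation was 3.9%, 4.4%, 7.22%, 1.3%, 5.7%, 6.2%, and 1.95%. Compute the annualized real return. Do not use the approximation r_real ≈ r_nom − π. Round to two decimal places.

-1.40%

Cumulative inflation factor: 1.039 × 1.044 × 1.0722 × 1.013 × 1.057 × 1.062 × 1.0195 ≈ 1.34830.
Nominal growth factor: 1.22154. Real growth factor = 1.22154 / 1.34830 ≈ 0.90598.
Annualized: 0.90598^(1/7) − 1 ≈ -0.01401.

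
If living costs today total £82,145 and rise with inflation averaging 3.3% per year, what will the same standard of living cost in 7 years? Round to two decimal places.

Cumulative price-level factor: (1+3.3%)^7 ≈ 1.2551691332.
The nominal amount required is £82,145 scaled up by that factor.

£103,105.87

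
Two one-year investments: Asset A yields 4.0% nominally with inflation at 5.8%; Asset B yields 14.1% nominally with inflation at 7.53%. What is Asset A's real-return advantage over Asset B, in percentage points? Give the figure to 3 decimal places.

Asset A real return: 1.040/1.058 − 1 = -1.7013%.
Asset B real return: 1.141/1.0753 − 1 = 6.1099%.
Difference: -1.7013 − 6.1099 = -7.8112 pp.

-7.811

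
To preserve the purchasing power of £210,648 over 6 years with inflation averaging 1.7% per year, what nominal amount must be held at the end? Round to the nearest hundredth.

Cumulative price-level factor: (1+1.7%)^6 ≈ 1.1064345214.
The nominal amount required is £210,648 scaled up by that factor.

£233,068.22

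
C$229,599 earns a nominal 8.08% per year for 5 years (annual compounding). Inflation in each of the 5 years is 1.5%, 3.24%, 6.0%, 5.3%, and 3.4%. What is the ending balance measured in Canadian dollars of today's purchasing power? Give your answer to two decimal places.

C$279,980.55

Nominal value at maturity: C$229,599 × (1 + 8.08%)^5 ≈ C$338,607.58.
Price-level factor over 5 years: 1.015 × 1.0324 × 1.060 × 1.053 × 1.034 ≈ 1.2093967949.
Dividing the nominal maturity value by the price-level factor gives the value in today's money.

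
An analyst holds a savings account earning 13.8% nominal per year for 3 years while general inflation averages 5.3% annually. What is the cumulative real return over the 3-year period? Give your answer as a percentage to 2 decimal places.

The annual real rate is (1+13.8%)/(1+5.3%) − 1 = 8.0722%.
Compounded over 3 years: (1 + 0.080722)^3 − 1 ≈ 0.26224.

26.22%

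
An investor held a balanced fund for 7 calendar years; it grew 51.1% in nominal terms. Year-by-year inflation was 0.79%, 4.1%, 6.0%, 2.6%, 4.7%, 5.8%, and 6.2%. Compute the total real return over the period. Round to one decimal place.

Cumulative inflation factor: 1.0079 × 1.041 × 1.060 × 1.026 × 1.047 × 1.058 × 1.062 ≈ 1.34239.
Nominal growth factor: 1.51100. Real growth factor = 1.51100 / 1.34239 ≈ 1.12561.
Total real return ≈ 12.5605%.

12.6%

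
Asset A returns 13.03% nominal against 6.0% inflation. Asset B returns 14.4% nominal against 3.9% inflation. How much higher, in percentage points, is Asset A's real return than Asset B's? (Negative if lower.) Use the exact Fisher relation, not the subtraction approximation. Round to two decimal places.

-3.47

Asset A real return: 1.1303/1.060 − 1 = 6.632%.
Asset B real return: 1.144/1.039 − 1 = 10.106%.
Difference: 6.632 − 10.106 = -3.474 pp.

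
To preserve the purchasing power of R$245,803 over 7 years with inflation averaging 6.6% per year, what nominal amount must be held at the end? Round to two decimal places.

R$384,492.27

Cumulative price-level factor: (1+6.6%)^7 ≈ 1.5642293588.
The nominal amount required is R$245,803 scaled up by that factor.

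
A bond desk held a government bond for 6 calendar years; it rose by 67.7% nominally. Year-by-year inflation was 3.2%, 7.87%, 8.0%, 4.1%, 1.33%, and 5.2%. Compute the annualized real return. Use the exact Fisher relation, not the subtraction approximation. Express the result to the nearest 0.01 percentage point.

Cumulative inflation factor: 1.032 × 1.0787 × 1.080 × 1.041 × 1.0133 × 1.052 ≈ 1.33416.
Nominal growth factor: 1.67700. Real growth factor = 1.67700 / 1.33416 ≈ 1.25697.
Annualized: 1.25697^(1/6) − 1 ≈ 0.03885.

3.89%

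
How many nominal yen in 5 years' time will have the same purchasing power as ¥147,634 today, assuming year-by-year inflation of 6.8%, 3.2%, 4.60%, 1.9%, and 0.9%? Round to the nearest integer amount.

¥174,999

Cumulative price-level factor: 1.068 × 1.032 × 1.0460 × 1.019 × 1.009 ≈ 1.1853537685.
The nominal amount required is ¥147,634 scaled up by that factor.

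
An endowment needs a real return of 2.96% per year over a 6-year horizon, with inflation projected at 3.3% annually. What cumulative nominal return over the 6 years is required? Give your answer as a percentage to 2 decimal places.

44.75%

Required annual nominal rate: (1+2.96%)(1+3.3%) − 1 = 6.35768%.
Cumulative over 6 years: (1 + 0.0635768)^6 − 1 ≈ 0.44748.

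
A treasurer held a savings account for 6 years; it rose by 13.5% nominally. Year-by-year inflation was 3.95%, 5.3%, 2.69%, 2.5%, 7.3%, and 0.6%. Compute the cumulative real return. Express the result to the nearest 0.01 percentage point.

-8.74%

Cumulative inflation factor: 1.0395 × 1.053 × 1.0269 × 1.025 × 1.073 × 1.006 ≈ 1.24366.
Nominal growth factor: 1.13500. Real growth factor = 1.13500 / 1.24366 ≈ 0.91263.
Total real return ≈ -8.7373%.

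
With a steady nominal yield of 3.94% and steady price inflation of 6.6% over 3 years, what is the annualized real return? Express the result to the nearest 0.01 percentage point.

With constant rates the annual real return is the same each year: (1+3.94%)/(1+6.6%) − 1 = -0.02495.

-2.50%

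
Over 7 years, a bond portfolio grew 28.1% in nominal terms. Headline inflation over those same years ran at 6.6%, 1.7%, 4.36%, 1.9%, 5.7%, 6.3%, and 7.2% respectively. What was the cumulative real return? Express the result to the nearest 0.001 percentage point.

Cumulative inflation factor: 1.066 × 1.017 × 1.0436 × 1.019 × 1.057 × 1.063 × 1.072 ≈ 1.38864.
Nominal growth factor: 1.28100. Real growth factor = 1.28100 / 1.38864 ≈ 0.92249.
Total real return ≈ -7.7514%.

-7.751%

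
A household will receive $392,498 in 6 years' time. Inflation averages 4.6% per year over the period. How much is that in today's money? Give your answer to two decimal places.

$299,672.81

Price-level factor over 6 years: (1 + 4.6%)^6 ≈ 1.3097551271.
Purchasing power today: $392,498 divided by that factor.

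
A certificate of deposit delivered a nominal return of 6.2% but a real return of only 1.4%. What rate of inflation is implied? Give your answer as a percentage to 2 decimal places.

From (1+r_nom) = (1+r_real)(1+π), we get 1+π = (1 + 6.2%)/(1 + 1.4%) = 1.062/1.014 ≈ 1.04734.
So π ≈ 4.7337%.

4.73%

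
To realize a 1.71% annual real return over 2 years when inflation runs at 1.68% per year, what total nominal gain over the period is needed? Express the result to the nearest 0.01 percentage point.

6.95%

Required annual nominal rate: (1+1.71%)(1+1.68%) − 1 = 3.418728%.
Cumulative over 2 years: (1 + 0.03418728)^2 − 1 ≈ 0.06954.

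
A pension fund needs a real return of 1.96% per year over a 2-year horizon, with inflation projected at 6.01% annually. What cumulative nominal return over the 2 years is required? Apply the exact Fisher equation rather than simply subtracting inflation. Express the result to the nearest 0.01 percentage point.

Required annual nominal rate: (1+1.96%)(1+6.01%) − 1 = 8.087796%.
Cumulative over 2 years: (1 + 0.08087796)^2 − 1 ≈ 0.16830.

16.83%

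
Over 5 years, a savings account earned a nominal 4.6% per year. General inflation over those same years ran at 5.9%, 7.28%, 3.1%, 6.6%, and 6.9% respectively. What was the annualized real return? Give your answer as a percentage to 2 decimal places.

-1.27%

Cumulative inflation factor: 1.059 × 1.0728 × 1.031 × 1.066 × 1.069 ≈ 1.33478.
Nominal growth factor: 1.25216. Real growth factor = 1.25216 / 1.33478 ≈ 0.93810.
Annualized: 0.93810^(1/5) − 1 ≈ -0.01270.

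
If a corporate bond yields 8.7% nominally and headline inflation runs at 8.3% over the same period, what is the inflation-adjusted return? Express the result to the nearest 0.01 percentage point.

Real return via the Fisher equation: (1 + 8.7%)/(1 + 8.3%) − 1 = 1.087/1.083 − 1 ≈ 0.00369.

0.37%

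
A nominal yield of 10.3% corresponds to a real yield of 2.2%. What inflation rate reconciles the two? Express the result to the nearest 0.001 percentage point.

7.926%

From (1+r_nom) = (1+r_real)(1+π), we get 1+π = (1 + 10.3%)/(1 + 2.2%) = 1.103/1.022 ≈ 1.07926.
So π ≈ 7.9256%.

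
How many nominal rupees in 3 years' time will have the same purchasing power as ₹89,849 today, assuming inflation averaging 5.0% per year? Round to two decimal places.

₹104,011.45

Cumulative price-level factor: (1+5.0%)^3 = 1.157625.
Multiplying ₹89,849 by the price-level factor gives the future nominal sum.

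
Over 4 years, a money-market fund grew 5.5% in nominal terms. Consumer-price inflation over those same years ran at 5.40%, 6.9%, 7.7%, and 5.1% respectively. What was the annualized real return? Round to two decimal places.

Cumulative inflation factor: 1.0540 × 1.069 × 1.077 × 1.051 ≈ 1.27537.
Nominal growth factor: 1.05500. Real growth factor = 1.05500 / 1.27537 ≈ 0.82721.
Annualized: 0.82721^(1/4) − 1 ≈ -0.04632.

-4.63%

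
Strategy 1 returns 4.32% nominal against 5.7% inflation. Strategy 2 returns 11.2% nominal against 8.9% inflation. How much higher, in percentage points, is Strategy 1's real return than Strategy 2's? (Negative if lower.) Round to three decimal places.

-3.418

Strategy 1 real return: 1.0432/1.057 − 1 = -1.3056%.
Strategy 2 real return: 1.112/1.089 − 1 = 2.1120%.
Difference: -1.3056 − 2.1120 = -3.4176 pp.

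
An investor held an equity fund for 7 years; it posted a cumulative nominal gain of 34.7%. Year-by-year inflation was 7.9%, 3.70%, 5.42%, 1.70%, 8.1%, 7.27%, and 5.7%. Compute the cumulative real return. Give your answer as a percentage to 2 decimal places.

-8.39%

Cumulative inflation factor: 1.079 × 1.0370 × 1.0542 × 1.0170 × 1.081 × 1.0727 × 1.057 ≈ 1.47036.
Nominal growth factor: 1.34700. Real growth factor = 1.34700 / 1.47036 ≈ 0.91610.
Total real return ≈ -8.3897%.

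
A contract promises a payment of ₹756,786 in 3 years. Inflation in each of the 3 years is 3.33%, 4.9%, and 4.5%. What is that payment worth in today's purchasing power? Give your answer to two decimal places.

₹668,120.63

Price-level factor over 3 years: 1.0333 × 1.049 × 1.045 = 1.1327086265.
Purchasing power today: ₹756,786 divided by that factor.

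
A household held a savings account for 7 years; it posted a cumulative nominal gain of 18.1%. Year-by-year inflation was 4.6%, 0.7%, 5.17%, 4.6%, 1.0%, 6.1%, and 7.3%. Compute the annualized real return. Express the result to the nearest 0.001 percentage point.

-1.708%

Cumulative inflation factor: 1.046 × 1.007 × 1.0517 × 1.046 × 1.010 × 1.061 × 1.073 ≈ 1.33236.
Nominal growth factor: 1.18100. Real growth factor = 1.18100 / 1.33236 ≈ 0.88640.
Annualized: 0.88640^(1/7) − 1 ≈ -0.01708.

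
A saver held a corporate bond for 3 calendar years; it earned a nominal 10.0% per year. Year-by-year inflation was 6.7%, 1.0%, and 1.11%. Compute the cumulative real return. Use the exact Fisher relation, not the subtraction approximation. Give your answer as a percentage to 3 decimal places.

22.151%

Cumulative inflation factor: 1.067 × 1.010 × 1.0111 ≈ 1.08963.
Nominal growth factor: 1.33100. Real growth factor = 1.33100 / 1.08963 ≈ 1.22151.
Total real return ≈ 22.1513%.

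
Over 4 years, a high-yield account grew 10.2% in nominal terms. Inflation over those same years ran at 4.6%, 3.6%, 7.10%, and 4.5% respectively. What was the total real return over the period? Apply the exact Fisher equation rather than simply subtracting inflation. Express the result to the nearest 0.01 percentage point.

Cumulative inflation factor: 1.046 × 1.036 × 1.0710 × 1.045 ≈ 1.21282.
Nominal growth factor: 1.10200. Real growth factor = 1.10200 / 1.21282 ≈ 0.90862.
Total real return ≈ -9.1376%.

-9.14%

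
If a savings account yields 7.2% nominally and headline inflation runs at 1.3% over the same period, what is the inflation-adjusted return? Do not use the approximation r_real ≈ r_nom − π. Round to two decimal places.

5.82%

Real return via the Fisher equation: (1 + 7.2%)/(1 + 1.3%) − 1 = 1.072/1.013 − 1 ≈ 0.05824.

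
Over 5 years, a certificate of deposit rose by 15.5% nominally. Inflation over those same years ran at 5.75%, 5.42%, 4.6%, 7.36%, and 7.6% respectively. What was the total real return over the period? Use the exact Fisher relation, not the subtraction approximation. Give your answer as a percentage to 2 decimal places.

-14.26%

Cumulative inflation factor: 1.0575 × 1.0542 × 1.046 × 1.0736 × 1.076 ≈ 1.34707.
Nominal growth factor: 1.15500. Real growth factor = 1.15500 / 1.34707 ≈ 0.85742.
Total real return ≈ -14.2583%.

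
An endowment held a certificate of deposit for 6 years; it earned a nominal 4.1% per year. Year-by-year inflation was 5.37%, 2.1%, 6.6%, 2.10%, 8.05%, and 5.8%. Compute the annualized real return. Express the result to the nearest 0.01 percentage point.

Cumulative inflation factor: 1.0537 × 1.021 × 1.066 × 1.0210 × 1.0805 × 1.058 ≈ 1.33855.
Nominal growth factor: 1.27264. Real growth factor = 1.27264 / 1.33855 ≈ 0.95075.
Annualized: 0.95075^(1/6) − 1 ≈ -0.00838.

-0.84%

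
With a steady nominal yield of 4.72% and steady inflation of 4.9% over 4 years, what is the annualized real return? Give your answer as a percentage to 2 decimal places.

-0.17%

With constant rates the annual real return is the same each year: (1+4.72%)/(1+4.9%) − 1 = -0.00172.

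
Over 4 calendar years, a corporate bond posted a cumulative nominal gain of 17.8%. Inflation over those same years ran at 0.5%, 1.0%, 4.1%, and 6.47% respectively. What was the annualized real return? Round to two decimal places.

Cumulative inflation factor: 1.005 × 1.010 × 1.041 × 1.0647 ≈ 1.12503.
Nominal growth factor: 1.17800. Real growth factor = 1.17800 / 1.12503 ≈ 1.04708.
Annualized: 1.04708^(1/4) − 1 ≈ 0.01157.

1.16%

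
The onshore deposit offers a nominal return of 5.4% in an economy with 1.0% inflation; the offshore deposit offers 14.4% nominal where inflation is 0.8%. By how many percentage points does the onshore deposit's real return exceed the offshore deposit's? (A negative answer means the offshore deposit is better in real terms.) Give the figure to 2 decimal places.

-9.14

The onshore deposit real return: 1.054/1.010 − 1 = 4.356%.
The offshore deposit real return: 1.144/1.008 − 1 = 13.492%.
Difference: 4.356 − 13.492 = -9.136 pp.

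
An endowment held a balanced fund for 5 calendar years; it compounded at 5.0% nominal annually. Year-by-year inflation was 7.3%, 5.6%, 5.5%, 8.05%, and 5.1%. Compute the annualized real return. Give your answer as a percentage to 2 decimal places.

Cumulative inflation factor: 1.073 × 1.056 × 1.055 × 1.0805 × 1.051 ≈ 1.35751.
Nominal growth factor: 1.27628. Real growth factor = 1.27628 / 1.35751 ≈ 0.94016.
Annualized: 0.94016^(1/5) − 1 ≈ -0.01226.

-1.23%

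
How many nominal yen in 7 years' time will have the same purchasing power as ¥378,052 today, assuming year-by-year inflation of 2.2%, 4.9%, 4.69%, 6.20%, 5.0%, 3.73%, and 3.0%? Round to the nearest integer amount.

¥505,520

Cumulative price-level factor: 1.022 × 1.049 × 1.0469 × 1.0620 × 1.050 × 1.0373 × 1.030 ≈ 1.3371711631.
The nominal amount required is ¥378,052 scaled up by that factor.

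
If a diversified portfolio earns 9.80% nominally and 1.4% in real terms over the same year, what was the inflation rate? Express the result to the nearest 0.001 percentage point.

From (1+r_nom) = (1+r_real)(1+π), we get 1+π = (1 + 9.80%)/(1 + 1.4%) = 1.0980/1.014 ≈ 1.08284.
So π ≈ 8.2840%.

8.284%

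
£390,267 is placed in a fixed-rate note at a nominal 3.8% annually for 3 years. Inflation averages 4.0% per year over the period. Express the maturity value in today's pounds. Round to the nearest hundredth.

Nominal value at maturity: £390,267 × (1 + 3.8%)^3 ≈ £436,469.49.
Price-level factor over 3 years: (1 + 4.0%)^3 = 1.124864.
Dividing the nominal maturity value by the price-level factor gives the value in today's money.

£388,019.79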